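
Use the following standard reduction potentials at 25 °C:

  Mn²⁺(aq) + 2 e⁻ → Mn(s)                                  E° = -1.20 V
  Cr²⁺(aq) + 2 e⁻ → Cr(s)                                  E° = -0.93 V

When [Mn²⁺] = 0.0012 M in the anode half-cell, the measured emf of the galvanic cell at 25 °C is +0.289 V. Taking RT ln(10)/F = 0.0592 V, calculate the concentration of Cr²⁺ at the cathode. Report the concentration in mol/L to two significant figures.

Cr²⁺/Cr is the cathode, Mn²⁺/Mn the anode: E°cell = +0.27 V, n = 2.
Overall reaction: Cr²⁺(aq) + Mn(s) → Cr(s) + Mn²⁺(aq); Q = [Mn²⁺]^1/[Cr²⁺]^1.
From E = E° − (0.0592/n) log Q: log Q = (E° − E)·n/0.0592 = (+0.27 − (+0.289))·2/0.0592 = -0.6419.
So 1·log[Cr²⁺] = 1·log(0.0012) − log Q = -2.9208 − (-0.6419) = -2.2789; [Cr²⁺] = 10^(-2.2789) ≈ 0.0053 M.

0.0053 M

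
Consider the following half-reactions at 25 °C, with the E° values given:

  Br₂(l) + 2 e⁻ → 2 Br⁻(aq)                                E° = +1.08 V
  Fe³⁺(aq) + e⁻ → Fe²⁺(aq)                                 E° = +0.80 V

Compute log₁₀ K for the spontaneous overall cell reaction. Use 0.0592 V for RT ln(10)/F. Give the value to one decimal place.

Cathode: Br₂/Br⁻; anode: Fe³⁺/Fe²⁺. E°cell = +0.28 V, n = 2.
log K = nE°cell / 0.0592 = (2)(+0.28) / 0.0592 = 9.5.

9.5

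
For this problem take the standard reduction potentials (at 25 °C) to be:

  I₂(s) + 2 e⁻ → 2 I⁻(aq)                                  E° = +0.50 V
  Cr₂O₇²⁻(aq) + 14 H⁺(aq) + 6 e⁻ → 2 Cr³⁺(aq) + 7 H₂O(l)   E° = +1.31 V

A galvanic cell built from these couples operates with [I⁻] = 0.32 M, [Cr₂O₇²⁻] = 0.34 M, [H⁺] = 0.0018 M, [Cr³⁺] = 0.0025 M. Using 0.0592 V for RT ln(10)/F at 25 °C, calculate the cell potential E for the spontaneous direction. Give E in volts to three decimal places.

+0.448 V

Cr₂O₇²⁻/Cr³⁺ is the cathode (higher E°), I₂/I⁻ the anode: E°cell = +1.31 − (+0.50) = +0.81 V, n = 6.
Overall: Cr₂O₇²⁻(aq) + 14 H⁺(aq) + 6 I⁻(aq) → 2 Cr³⁺(aq) + 7 H₂O(l) + 3 I₂(s)
Q = [Cr³⁺]^2 / ([Cr₂O₇²⁻]·[H⁺]^14·[I⁻]^6); log Q = 36.660.
E = E° − (0.0592/n) log Q = +0.81 − (0.0592/6)(36.660) = +0.448 V.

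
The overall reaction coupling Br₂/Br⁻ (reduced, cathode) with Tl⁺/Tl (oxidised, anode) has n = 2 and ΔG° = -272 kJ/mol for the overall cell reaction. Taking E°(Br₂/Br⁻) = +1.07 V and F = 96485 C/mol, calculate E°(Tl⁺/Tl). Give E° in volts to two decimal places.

E°cell = −ΔG°/(nF) = −(-272×10³)/((2)(96485)) = +1.410 V.
Since Br₂/Br⁻ is the cathode and Tl⁺/Tl the anode, E°cell = E°(Br₂/Br⁻) − E°(Tl⁺/Tl).
So E°(Tl⁺/Tl) = E°(Br₂/Br⁻) − E°cell = (+1.07) − (+1.410) = -0.34 V.

-0.34 V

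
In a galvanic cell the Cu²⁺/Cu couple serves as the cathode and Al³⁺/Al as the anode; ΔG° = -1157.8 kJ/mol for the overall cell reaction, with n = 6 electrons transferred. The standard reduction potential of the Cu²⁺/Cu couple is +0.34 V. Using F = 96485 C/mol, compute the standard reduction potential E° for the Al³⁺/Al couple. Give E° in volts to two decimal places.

-1.66 V

E°cell = −ΔG°/(nF) = −(-1157.8×10³)/((6)(96485)) = +2.000 V.
Since Cu²⁺/Cu is the cathode and Al³⁺/Al the anode, E°cell = E°(Cu²⁺/Cu) − E°(Al³⁺/Al).
So E°(Al³⁺/Al) = E°(Cu²⁺/Cu) − E°cell = (+0.34) − (+2.000) = -1.66 V.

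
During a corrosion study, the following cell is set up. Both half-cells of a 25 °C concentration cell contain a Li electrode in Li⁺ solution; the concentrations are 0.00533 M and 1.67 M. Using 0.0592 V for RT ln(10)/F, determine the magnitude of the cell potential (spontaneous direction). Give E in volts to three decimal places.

For a concentration cell E°cell = 0. The 1.67 M side is the cathode (reduction is favoured where [Li⁺] is higher).
With n = 1, E = −(0.0592/1) log([Li⁺]ₐₙ/[Li⁺]꜀ₐₜ) = −(0.0592/1) log(0.00533/1.67) = −(0.0592/1)(-2.496) = +0.148 V.

+0.148 V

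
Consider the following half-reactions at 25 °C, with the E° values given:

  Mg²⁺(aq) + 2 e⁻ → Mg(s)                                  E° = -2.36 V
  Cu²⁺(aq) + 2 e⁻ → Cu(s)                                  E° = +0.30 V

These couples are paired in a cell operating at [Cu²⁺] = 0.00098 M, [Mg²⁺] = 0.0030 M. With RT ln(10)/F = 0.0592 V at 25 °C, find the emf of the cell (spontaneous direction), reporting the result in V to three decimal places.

Cu²⁺/Cu is the cathode (higher E°), Mg²⁺/Mg the anode: E°cell = +0.30 − (-2.36) = +2.66 V, n = 2.
Overall: Cu²⁺(aq) + Mg(s) → Cu(s) + Mg²⁺(aq)
Q = [Mg²⁺] / ([Cu²⁺]); log Q = 0.486.
E = E° − (0.0592/n) log Q = +2.66 − (0.0592/2)(0.486) = +2.646 V.

+2.646 V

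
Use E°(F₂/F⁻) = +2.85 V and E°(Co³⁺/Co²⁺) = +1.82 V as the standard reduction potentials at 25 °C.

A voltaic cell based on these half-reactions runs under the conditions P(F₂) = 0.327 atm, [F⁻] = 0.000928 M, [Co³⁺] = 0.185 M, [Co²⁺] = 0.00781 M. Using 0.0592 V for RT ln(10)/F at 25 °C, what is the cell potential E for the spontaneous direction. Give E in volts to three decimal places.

F₂/F⁻ is the cathode (higher E°), Co³⁺/Co²⁺ the anode: E°cell = +2.85 − (+1.82) = +1.03 V, n = 2.
Overall: F₂(g) + 2 Co²⁺(aq) → 2 F⁻(aq) + 2 Co³⁺(aq)
Q = [F⁻]^2·[Co³⁺]^2 / (P(F₂)·[Co²⁺]^2); log Q = -2.830.
E = E° − (0.0592/n) log Q = +1.03 − (0.0592/2)(-2.830) = +1.114 V.

+1.114 V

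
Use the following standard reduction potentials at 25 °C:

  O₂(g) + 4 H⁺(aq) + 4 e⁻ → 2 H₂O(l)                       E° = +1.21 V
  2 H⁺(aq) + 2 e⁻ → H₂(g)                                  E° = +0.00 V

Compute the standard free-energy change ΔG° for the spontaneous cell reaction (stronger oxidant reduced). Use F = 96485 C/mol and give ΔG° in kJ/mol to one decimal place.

O₂/H₂O (E° = +1.21 V) is the cathode; H⁺/H₂ (E° = +0.00 V) is the anode, so E°cell = +1.21 V.
Balancing electrons gives n = 4 (lcm of 4 and 2).
ΔG° = −nFE° = −(4)(96485)(+1.21) = -466,987 J = -467.0 kJ/mol.

-467.0 kJ/mol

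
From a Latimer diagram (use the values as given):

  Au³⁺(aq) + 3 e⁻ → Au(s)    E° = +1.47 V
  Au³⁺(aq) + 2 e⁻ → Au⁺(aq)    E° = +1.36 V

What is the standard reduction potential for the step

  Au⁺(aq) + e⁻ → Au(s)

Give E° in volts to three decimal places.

+1.690 V

Sequential free energies add, so n₃E°₃ = n₁E°₁ + n₂E°₂.
With n₃ = 3, and the known step contributing 2×(+1.36) V, the unknown satisfies 1·E° = 3×(+1.47) − 2×(+1.36) = +1.690.
E° = +1.690 / 1 = +1.690 V.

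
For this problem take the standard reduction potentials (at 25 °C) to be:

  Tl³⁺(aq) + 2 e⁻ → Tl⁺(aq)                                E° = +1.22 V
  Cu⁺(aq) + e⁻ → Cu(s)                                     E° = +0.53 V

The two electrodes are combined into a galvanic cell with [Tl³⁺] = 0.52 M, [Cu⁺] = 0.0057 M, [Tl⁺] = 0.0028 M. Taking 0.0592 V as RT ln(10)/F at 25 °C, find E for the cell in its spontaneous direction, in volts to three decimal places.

+0.890 V

Tl³⁺/Tl⁺ is the cathode (higher E°), Cu⁺/Cu the anode: E°cell = +1.22 − (+0.53) = +0.69 V, n = 2.
Overall: Tl³⁺(aq) + 2 Cu(s) → Tl⁺(aq) + 2 Cu⁺(aq)
Q = [Tl⁺]·[Cu⁺]^2 / ([Tl³⁺]); log Q = -6.757.
E = E° − (0.0592/n) log Q = +0.69 − (0.0592/2)(-6.757) = +0.890 V.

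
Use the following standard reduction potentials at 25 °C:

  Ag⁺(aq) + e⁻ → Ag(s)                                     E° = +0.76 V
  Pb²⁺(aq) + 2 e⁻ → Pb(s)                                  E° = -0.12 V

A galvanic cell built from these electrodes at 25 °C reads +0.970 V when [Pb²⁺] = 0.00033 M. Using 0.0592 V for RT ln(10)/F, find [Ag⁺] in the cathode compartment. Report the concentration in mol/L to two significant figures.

Ag⁺/Ag is the cathode, Pb²⁺/Pb the anode: E°cell = +0.88 V, n = 2.
Overall reaction: 2 Ag⁺(aq) + Pb(s) → 2 Ag(s) + Pb²⁺(aq); Q = [Pb²⁺]^1/[Ag⁺]^2.
From E = E° − (0.0592/n) log Q: log Q = (E° − E)·n/0.0592 = (+0.88 − (+0.970))·2/0.0592 = -3.0405.
So 2·log[Ag⁺] = 1·log(0.00033) − log Q = -3.4815 − (-3.0405) = -0.4410; log[Ag⁺] = -0.4410 / 2 = -0.2205; [Ag⁺] = 10^(-0.2205) ≈ 0.60 M.

0.60 M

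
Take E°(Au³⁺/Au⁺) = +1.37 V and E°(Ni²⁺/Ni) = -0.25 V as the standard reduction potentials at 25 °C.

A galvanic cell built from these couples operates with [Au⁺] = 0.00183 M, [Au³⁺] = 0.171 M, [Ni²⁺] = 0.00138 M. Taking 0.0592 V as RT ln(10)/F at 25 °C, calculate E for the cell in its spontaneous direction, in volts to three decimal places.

Au³⁺/Au⁺ is the cathode (higher E°), Ni²⁺/Ni the anode: E°cell = +1.37 − (-0.25) = +1.62 V, n = 2.
Overall: Au³⁺(aq) + Ni(s) → Au⁺(aq) + Ni²⁺(aq)
Q = [Au⁺]·[Ni²⁺] / ([Au³⁺]); log Q = -4.831.
E = E° − (0.0592/n) log Q = +1.62 − (0.0592/2)(-4.831) = +1.763 V.

+1.763 V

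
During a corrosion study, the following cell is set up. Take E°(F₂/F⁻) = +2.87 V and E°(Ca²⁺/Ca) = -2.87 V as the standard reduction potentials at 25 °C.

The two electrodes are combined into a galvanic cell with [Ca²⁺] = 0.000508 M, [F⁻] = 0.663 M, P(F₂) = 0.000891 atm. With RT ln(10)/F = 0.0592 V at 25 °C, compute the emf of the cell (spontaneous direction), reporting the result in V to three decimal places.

F₂/F⁻ is the cathode (higher E°), Ca²⁺/Ca the anode: E°cell = +2.87 − (-2.87) = +5.74 V, n = 2.
Overall: F₂(g) + Ca(s) → 2 F⁻(aq) + Ca²⁺(aq)
Q = [F⁻]^2·[Ca²⁺] / (P(F₂)); log Q = -0.601.
E = E° − (0.0592/n) log Q = +5.74 − (0.0592/2)(-0.601) = +5.758 V.

+5.758 V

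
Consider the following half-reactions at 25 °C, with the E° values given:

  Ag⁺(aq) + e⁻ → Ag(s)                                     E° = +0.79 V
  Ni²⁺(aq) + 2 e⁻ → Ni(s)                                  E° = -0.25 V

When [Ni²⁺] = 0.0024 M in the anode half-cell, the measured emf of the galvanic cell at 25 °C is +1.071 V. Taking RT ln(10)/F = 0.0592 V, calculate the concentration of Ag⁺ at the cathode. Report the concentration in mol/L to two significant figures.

0.16 M

Ag⁺/Ag is the cathode, Ni²⁺/Ni the anode: E°cell = +1.04 V, n = 2.
Overall reaction: 2 Ag⁺(aq) + Ni(s) → 2 Ag(s) + Ni²⁺(aq); Q = [Ni²⁺]^1/[Ag⁺]^2.
From E = E° − (0.0592/n) log Q: log Q = (E° − E)·n/0.0592 = (+1.04 − (+1.071))·2/0.0592 = -1.0473.
So 2·log[Ag⁺] = 1·log(0.0024) − log Q = -2.6198 − (-1.0473) = -1.5725; log[Ag⁺] = -1.5725 / 2 = -0.7863; [Ag⁺] = 10^(-0.7863) ≈ 0.16 M.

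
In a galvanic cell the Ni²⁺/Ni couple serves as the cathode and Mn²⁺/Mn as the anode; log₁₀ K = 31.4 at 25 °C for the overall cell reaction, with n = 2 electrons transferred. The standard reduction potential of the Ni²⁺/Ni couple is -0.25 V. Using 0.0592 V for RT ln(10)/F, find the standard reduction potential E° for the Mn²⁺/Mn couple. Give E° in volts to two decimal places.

-1.18 V

E°cell = (0.0592/n)·log K = (0.0592/2)(31.4) = +0.929 V.
Since Ni²⁺/Ni is the cathode and Mn²⁺/Mn the anode, E°cell = E°(Ni²⁺/Ni) − E°(Mn²⁺/Mn).
So E°(Mn²⁺/Mn) = E°(Ni²⁺/Ni) − E°cell = (-0.25) − (+0.929) = -1.18 V.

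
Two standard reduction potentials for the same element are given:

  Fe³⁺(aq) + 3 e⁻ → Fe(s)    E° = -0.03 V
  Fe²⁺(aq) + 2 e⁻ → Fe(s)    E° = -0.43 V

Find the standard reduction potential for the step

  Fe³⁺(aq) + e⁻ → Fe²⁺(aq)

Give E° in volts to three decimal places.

+0.770 V

Sequential free energies add, so n₃E°₃ = n₁E°₁ + n₂E°₂.
With n₃ = 3, and the known step contributing 2×(-0.43) V, the unknown satisfies 1·E° = 3×(-0.03) − 2×(-0.43) = +0.770.
E° = +0.770 / 1 = +0.770 V.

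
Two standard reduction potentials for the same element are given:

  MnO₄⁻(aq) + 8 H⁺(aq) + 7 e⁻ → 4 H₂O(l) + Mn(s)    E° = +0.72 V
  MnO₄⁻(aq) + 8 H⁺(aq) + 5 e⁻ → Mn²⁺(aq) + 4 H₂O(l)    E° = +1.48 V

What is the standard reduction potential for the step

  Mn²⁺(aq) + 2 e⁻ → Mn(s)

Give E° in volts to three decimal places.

-1.180 V

Sequential free energies add, so n₃E°₃ = n₁E°₁ + n₂E°₂.
With n₃ = 7, and the known step contributing 5×(+1.48) V, the unknown satisfies 2·E° = 7×(+0.72) − 5×(+1.48) = -2.360.
E° = -2.360 / 2 = -1.180 V.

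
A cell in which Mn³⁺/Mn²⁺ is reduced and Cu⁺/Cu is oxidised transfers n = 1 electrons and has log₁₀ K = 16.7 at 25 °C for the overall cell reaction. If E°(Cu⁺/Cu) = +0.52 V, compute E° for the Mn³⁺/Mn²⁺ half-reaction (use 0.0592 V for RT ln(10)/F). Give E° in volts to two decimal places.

+1.51 V

E°cell = (0.0592/n)·log K = (0.0592/1)(16.7) = +0.989 V.
Since Mn³⁺/Mn²⁺ is the cathode and Cu⁺/Cu the anode, E°cell = E°(Mn³⁺/Mn²⁺) − E°(Cu⁺/Cu).
So E°(Mn³⁺/Mn²⁺) = E°cell + E°(Cu⁺/Cu) = +0.989 + (+0.52) = +1.51 V.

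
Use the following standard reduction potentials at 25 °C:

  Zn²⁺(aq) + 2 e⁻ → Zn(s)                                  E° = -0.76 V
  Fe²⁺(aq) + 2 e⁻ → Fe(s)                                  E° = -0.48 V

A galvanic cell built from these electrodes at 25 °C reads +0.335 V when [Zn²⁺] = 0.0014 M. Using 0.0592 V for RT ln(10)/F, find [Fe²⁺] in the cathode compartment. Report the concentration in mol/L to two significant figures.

Fe²⁺/Fe is the cathode, Zn²⁺/Zn the anode: E°cell = +0.28 V, n = 2.
Overall reaction: Fe²⁺(aq) + Zn(s) → Fe(s) + Zn²⁺(aq); Q = [Zn²⁺]^1/[Fe²⁺]^1.
From E = E° − (0.0592/n) log Q: log Q = (E° − E)·n/0.0592 = (+0.28 − (+0.335))·2/0.0592 = -1.8581.
So 1·log[Fe²⁺] = 1·log(0.0014) − log Q = -2.8539 − (-1.8581) = -0.9958; [Fe²⁺] = 10^(-0.9958) ≈ 0.10 M.

0.10 M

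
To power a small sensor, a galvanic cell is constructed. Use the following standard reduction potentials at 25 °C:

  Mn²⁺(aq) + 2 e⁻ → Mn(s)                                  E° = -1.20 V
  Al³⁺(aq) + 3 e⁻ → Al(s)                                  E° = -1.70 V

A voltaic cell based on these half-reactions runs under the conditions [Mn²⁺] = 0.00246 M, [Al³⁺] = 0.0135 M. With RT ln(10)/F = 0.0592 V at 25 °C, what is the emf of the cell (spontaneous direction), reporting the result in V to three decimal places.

Mn²⁺/Mn is the cathode (higher E°), Al³⁺/Al the anode: E°cell = -1.20 − (-1.70) = +0.50 V, n = 6.
Overall: 3 Mn²⁺(aq) + 2 Al(s) → 3 Mn(s) + 2 Al³⁺(aq)
Q = [Al³⁺]^2 / ([Mn²⁺]^3); log Q = 4.088.
E = E° − (0.0592/n) log Q = +0.50 − (0.0592/6)(4.088) = +0.460 V.

+0.460 V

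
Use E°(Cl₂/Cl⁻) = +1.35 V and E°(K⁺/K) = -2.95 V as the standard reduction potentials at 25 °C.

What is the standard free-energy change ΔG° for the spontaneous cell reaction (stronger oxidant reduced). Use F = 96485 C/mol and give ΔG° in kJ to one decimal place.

Cl₂/Cl⁻ (E° = +1.35 V) is the cathode; K⁺/K (E° = -2.95 V) is the anode, so E°cell = +4.30 V.
Balancing electrons gives n = 2 (lcm of 2 and 1).
ΔG° = −nFE° = −(2)(96485)(+4.30) = -829,771 J = -829.8 kJ.

-829.8 kJ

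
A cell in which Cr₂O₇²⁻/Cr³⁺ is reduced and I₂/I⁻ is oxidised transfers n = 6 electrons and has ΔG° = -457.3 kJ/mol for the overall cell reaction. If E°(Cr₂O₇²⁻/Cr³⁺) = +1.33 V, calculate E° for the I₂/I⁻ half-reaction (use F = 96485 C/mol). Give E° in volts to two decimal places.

+0.54 V

E°cell = −ΔG°/(nF) = −(-457.3×10³)/((6)(96485)) = +0.790 V.
Since Cr₂O₇²⁻/Cr³⁺ is the cathode and I₂/I⁻ the anode, E°cell = E°(Cr₂O₇²⁻/Cr³⁺) − E°(I₂/I⁻).
So E°(I₂/I⁻) = E°(Cr₂O₇²⁻/Cr³⁺) − E°cell = (+1.33) − (+0.790) = +0.54 V.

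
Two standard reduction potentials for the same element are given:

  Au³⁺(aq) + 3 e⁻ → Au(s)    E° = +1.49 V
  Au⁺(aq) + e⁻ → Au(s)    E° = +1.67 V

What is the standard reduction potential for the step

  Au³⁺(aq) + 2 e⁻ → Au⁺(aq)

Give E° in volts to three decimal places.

Sequential free energies add, so n₃E°₃ = n₁E°₁ + n₂E°₂.
With n₃ = 3, and the known step contributing 1×(+1.67) V, the unknown satisfies 2·E° = 3×(+1.49) − 1×(+1.67) = +2.800.
E° = +2.800 / 2 = +1.400 V.

+1.400 V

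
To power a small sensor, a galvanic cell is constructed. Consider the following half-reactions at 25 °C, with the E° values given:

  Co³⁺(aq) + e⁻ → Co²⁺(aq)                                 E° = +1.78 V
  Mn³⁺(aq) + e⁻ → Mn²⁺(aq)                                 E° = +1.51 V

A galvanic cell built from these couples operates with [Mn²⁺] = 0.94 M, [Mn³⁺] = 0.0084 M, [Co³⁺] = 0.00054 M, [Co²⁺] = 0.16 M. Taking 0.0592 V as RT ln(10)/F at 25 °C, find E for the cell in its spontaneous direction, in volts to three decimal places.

+0.245 V

Co³⁺/Co²⁺ is the cathode (higher E°), Mn³⁺/Mn²⁺ the anode: E°cell = +1.78 − (+1.51) = +0.27 V, n = 1.
Overall: Co³⁺(aq) + Mn²⁺(aq) → Co²⁺(aq) + Mn³⁺(aq)
Q = [Co²⁺]·[Mn³⁺] / ([Co³⁺]·[Mn²⁺]); log Q = 0.423.
E = E° − (0.0592/n) log Q = +0.27 − (0.0592/1)(0.423) = +0.245 V.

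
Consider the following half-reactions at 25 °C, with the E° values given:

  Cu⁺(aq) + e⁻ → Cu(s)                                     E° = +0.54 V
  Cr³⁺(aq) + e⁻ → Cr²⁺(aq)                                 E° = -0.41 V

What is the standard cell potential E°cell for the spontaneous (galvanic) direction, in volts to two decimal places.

+0.95 V

The Cu⁺/Cu couple has the higher reduction potential, so it is the cathode; Cr³⁺/Cr²⁺ is oxidised at the anode.
E°cell = E°(cathode) − E°(anode) = (+0.54) − (-0.41) = +0.95 V.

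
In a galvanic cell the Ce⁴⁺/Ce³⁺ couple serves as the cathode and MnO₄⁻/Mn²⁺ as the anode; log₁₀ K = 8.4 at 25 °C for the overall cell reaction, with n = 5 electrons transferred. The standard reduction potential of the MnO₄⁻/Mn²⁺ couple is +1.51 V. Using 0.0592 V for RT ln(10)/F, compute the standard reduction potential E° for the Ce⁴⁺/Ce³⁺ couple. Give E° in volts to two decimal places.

+1.61 V

E°cell = (0.0592/n)·log K = (0.0592/5)(8.4) = +0.099 V.
Since Ce⁴⁺/Ce³⁺ is the cathode and MnO₄⁻/Mn²⁺ the anode, E°cell = E°(Ce⁴⁺/Ce³⁺) − E°(MnO₄⁻/Mn²⁺).
So E°(Ce⁴⁺/Ce³⁺) = E°cell + E°(MnO₄⁻/Mn²⁺) = +0.099 + (+1.51) = +1.61 V.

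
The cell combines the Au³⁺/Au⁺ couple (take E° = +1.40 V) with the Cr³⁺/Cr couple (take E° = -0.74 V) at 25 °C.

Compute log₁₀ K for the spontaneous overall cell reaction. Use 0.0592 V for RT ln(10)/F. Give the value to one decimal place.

Cathode: Au³⁺/Au⁺; anode: Cr³⁺/Cr. E°cell = +2.14 V, n = 6.
log K = nE°cell / 0.0592 = (6)(+2.14) / 0.0592 = 216.9.

216.9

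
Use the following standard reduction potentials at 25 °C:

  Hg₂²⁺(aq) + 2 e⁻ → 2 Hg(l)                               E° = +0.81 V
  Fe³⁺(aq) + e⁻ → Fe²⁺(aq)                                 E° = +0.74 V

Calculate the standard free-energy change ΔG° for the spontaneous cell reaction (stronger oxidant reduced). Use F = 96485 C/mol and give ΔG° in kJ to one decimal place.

Hg₂²⁺/Hg (E° = +0.81 V) is the cathode; Fe³⁺/Fe²⁺ (E° = +0.74 V) is the anode, so E°cell = +0.07 V.
Balancing electrons gives n = 2 (lcm of 2 and 1).
ΔG° = −nFE° = −(2)(96485)(+0.07) = -13,508 J = -13.5 kJ.

-13.5 kJ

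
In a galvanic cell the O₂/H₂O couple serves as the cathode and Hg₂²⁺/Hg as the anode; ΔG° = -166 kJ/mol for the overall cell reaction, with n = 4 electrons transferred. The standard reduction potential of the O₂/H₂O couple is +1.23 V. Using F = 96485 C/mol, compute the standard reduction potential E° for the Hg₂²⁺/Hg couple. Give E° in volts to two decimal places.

E°cell = −ΔG°/(nF) = −(-166×10³)/((4)(96485)) = +0.430 V.
Since O₂/H₂O is the cathode and Hg₂²⁺/Hg the anode, E°cell = E°(O₂/H₂O) − E°(Hg₂²⁺/Hg).
So E°(Hg₂²⁺/Hg) = E°(O₂/H₂O) − E°cell = (+1.23) − (+0.430) = +0.80 V.

+0.80 V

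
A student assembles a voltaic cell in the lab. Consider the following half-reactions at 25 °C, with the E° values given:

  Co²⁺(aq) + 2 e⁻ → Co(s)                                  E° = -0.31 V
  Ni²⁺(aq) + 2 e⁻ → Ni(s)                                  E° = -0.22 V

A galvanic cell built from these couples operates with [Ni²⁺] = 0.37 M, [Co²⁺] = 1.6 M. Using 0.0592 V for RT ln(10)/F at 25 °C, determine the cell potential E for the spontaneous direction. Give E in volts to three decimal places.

Ni²⁺/Ni is the cathode (higher E°), Co²⁺/Co the anode: E°cell = -0.22 − (-0.31) = +0.09 V, n = 2.
Overall: Ni²⁺(aq) + Co(s) → Ni(s) + Co²⁺(aq)
Q = [Co²⁺] / ([Ni²⁺]); log Q = 0.636.
E = E° − (0.0592/n) log Q = +0.09 − (0.0592/2)(0.636) = +0.071 V.

+0.071 V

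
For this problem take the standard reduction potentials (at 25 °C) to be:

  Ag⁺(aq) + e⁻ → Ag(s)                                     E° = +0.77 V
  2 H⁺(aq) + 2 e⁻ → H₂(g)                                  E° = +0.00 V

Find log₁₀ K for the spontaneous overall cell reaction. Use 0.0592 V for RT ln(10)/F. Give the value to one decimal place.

26.0

Cathode: Ag⁺/Ag; anode: H⁺/H₂. E°cell = +0.77 V, n = 2.
log K = nE°cell / 0.0592 = (2)(+0.77) / 0.0592 = 26.0.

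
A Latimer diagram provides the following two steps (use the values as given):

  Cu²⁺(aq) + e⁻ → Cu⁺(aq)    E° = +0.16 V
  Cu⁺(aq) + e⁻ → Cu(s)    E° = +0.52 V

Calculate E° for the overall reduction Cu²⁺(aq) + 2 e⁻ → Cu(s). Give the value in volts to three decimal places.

+0.340 V

Standard free energies of sequential steps add: ΔG°₃ = ΔG°₁ + ΔG°₂, so n₃E°₃ = n₁E°₁ + n₂E°₂.
E°₃ = (1×+0.16 + 1×+0.52) / 2 = (+0.680) / 2 = +0.340 V.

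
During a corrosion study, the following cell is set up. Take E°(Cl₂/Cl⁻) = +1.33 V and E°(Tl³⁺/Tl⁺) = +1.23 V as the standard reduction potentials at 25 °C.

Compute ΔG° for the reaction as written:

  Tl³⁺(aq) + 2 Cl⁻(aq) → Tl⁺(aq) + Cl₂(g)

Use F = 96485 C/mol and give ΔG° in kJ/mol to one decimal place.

As written, Tl³⁺/Tl⁺ is reduced (cathode) and Cl₂/Cl⁻ is oxidised (anode), so E°cell = (+1.23) − (+1.33) = -0.10 V.
Balancing electrons gives n = 2.
ΔG° = −nFE° = −(2)(96485)(-0.10) = 19,297 J = +19.3 kJ/mol.

+19.3 kJ/mol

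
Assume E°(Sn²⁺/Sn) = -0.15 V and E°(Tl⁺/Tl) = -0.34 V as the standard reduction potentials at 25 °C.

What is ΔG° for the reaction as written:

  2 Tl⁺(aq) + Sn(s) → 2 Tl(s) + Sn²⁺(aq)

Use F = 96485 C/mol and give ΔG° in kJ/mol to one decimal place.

+36.7 kJ/mol

As written, Tl⁺/Tl is reduced (cathode) and Sn²⁺/Sn is oxidised (anode), so E°cell = (-0.34) − (-0.15) = -0.19 V.
Balancing electrons gives n = 2.
ΔG° = −nFE° = −(2)(96485)(-0.19) = 36,664 J = +36.7 kJ/mol.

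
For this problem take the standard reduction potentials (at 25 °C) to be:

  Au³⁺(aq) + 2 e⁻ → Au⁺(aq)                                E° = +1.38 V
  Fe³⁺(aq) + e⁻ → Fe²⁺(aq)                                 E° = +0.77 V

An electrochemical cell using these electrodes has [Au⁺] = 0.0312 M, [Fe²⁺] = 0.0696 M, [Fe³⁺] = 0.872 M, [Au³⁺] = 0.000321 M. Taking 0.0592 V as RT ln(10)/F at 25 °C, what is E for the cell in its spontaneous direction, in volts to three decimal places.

Au³⁺/Au⁺ is the cathode (higher E°), Fe³⁺/Fe²⁺ the anode: E°cell = +1.38 − (+0.77) = +0.61 V, n = 2.
Overall: Au³⁺(aq) + 2 Fe²⁺(aq) → Au⁺(aq) + 2 Fe³⁺(aq)
Q = [Au⁺]·[Fe³⁺]^2 / ([Au³⁺]·[Fe²⁺]^2); log Q = 4.183.
E = E° − (0.0592/n) log Q = +0.61 − (0.0592/2)(4.183) = +0.486 V.

+0.486 V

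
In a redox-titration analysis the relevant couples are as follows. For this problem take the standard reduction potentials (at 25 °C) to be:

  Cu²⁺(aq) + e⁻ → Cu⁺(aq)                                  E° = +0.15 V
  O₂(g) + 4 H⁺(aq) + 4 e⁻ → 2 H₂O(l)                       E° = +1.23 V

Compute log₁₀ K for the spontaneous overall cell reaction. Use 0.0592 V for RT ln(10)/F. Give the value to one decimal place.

Cathode: O₂/H₂O; anode: Cu²⁺/Cu⁺. E°cell = +1.08 V, n = 4.
log K = nE°cell / 0.0592 = (4)(+1.08) / 0.0592 = 73.0.

73.0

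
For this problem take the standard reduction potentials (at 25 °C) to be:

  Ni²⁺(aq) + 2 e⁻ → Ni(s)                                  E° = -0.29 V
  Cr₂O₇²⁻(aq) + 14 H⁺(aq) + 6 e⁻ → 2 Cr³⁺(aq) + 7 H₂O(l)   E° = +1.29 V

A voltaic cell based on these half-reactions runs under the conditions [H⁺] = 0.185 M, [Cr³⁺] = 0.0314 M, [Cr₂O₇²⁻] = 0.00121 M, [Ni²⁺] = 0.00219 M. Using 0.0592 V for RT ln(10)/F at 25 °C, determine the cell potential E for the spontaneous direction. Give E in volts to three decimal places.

Cr₂O₇²⁻/Cr³⁺ is the cathode (higher E°), Ni²⁺/Ni the anode: E°cell = +1.29 − (-0.29) = +1.58 V, n = 6.
Overall: Cr₂O₇²⁻(aq) + 14 H⁺(aq) + 3 Ni(s) → 2 Cr³⁺(aq) + 7 H₂O(l) + 3 Ni²⁺(aq)
Q = [Cr³⁺]^2·[Ni²⁺]^3 / ([Cr₂O₇²⁻]·[H⁺]^14); log Q = 2.192.
E = E° − (0.0592/n) log Q = +1.58 − (0.0592/6)(2.192) = +1.558 V.

+1.558 V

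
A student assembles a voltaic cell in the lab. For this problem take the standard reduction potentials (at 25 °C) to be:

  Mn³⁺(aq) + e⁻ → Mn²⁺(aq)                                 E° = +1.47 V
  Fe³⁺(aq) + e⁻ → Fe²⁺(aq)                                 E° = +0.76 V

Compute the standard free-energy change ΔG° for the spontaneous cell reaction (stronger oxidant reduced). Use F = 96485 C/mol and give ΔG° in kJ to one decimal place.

Mn³⁺/Mn²⁺ (E° = +1.47 V) is the cathode; Fe³⁺/Fe²⁺ (E° = +0.76 V) is the anode, so E°cell = +0.71 V.
Balancing electrons gives n = 1 (lcm of 1 and 1).
ΔG° = −nFE° = −(1)(96485)(+0.71) = -68,504 J = -68.5 kJ.

-68.5 kJ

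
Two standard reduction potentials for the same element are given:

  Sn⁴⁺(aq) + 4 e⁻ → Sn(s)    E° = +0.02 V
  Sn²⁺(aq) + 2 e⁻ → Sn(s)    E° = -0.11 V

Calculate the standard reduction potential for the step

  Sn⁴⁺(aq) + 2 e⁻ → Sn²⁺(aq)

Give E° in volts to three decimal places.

Sequential free energies add, so n₃E°₃ = n₁E°₁ + n₂E°₂.
With n₃ = 4, and the known step contributing 2×(-0.11) V, the unknown satisfies 2·E° = 4×(+0.02) − 2×(-0.11) = +0.300.
E° = +0.300 / 2 = +0.150 V.

+0.150 V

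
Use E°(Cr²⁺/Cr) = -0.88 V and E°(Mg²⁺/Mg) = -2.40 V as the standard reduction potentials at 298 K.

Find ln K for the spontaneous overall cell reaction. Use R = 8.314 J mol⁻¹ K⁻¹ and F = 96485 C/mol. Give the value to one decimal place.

Cathode: Cr²⁺/Cr; anode: Mg²⁺/Mg. E°cell = (-0.88) − (-2.40) = +1.52 V, with n = 2.
ΔG° = −nFE° = −RT ln K, so ln K = nFE°/(RT) = (2)(96485)(+1.52) / ((8.314)(298)) = 118.388.

118.4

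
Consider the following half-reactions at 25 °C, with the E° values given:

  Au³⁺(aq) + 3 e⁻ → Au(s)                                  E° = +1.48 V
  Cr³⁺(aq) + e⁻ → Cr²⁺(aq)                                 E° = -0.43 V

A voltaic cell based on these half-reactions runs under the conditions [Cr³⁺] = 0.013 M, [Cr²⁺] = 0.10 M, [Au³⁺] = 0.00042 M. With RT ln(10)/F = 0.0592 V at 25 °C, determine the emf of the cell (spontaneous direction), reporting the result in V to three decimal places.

+1.896 V

Au³⁺/Au is the cathode (higher E°), Cr³⁺/Cr²⁺ the anode: E°cell = +1.48 − (-0.43) = +1.91 V, n = 3.
Overall: Au³⁺(aq) + 3 Cr²⁺(aq) → Au(s) + 3 Cr³⁺(aq)
Q = [Cr³⁺]^3 / ([Au³⁺]·[Cr²⁺]^3); log Q = 0.719.
E = E° − (0.0592/n) log Q = +1.91 − (0.0592/3)(0.719) = +1.896 V.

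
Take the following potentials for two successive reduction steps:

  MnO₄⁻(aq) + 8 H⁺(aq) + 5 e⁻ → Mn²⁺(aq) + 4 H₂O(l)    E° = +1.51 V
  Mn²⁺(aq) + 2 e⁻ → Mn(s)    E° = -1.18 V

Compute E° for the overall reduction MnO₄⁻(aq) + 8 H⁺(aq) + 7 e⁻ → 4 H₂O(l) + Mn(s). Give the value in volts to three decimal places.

+0.741 V

Since ΔG° = −nFE° is additive over sequential reductions, n₃E°₃ = n₁E°₁ + n₂E°₂.
E°₃ = (5×+1.51 + 2×-1.18) / 7 = (+5.190) / 7 = +0.741 V.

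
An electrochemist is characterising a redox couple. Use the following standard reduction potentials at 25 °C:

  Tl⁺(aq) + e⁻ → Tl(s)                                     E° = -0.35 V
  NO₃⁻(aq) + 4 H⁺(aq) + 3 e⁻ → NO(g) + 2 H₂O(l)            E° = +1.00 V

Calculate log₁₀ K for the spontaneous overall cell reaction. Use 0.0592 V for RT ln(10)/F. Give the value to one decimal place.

Cathode: NO₃⁻/NO; anode: Tl⁺/Tl. E°cell = +1.35 V, n = 3.
log K = nE°cell / 0.0592 = (3)(+1.35) / 0.0592 = 68.4.

68.4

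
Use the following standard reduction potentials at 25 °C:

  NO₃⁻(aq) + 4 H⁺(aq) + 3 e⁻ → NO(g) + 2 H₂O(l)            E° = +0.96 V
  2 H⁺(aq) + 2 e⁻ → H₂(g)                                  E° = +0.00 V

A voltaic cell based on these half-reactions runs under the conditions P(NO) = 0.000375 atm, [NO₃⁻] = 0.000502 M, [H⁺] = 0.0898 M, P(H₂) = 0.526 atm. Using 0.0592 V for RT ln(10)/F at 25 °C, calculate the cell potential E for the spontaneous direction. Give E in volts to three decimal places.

NO₃⁻/NO is the cathode (higher E°), H⁺/H₂ the anode: E°cell = +0.96 − (+0.00) = +0.96 V, n = 6.
Overall: 2 NO₃⁻(aq) + 2 H⁺(aq) + 3 H₂(g) → 2 NO(g) + 4 H₂O(l)
Q = P(NO)^2 / ([NO₃⁻]^2·[H⁺]^2·P(H₂)^3); log Q = 2.677.
E = E° − (0.0592/n) log Q = +0.96 − (0.0592/6)(2.677) = +0.934 V.

+0.934 V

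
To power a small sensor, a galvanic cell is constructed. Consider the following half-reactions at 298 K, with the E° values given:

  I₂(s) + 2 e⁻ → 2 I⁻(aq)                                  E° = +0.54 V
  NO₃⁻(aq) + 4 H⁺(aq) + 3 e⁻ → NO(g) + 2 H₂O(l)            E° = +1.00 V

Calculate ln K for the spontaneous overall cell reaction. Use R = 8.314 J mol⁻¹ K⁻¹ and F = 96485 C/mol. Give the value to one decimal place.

Cathode: NO₃⁻/NO; anode: I₂/I⁻. E°cell = (+1.00) − (+0.54) = +0.46 V, with n = 6.
ΔG° = −nFE° = −RT ln K, so ln K = nFE°/(RT) = (6)(96485)(+0.46) / ((8.314)(298)) = 107.484.

107.5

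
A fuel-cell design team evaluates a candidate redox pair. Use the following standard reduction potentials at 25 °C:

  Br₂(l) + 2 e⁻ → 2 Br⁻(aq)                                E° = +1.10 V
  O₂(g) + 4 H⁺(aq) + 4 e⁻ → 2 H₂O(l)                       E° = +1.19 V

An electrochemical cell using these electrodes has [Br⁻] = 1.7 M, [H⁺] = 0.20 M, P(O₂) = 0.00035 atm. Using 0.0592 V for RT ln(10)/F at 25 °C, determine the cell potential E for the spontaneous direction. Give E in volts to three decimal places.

O₂/H₂O is the cathode (higher E°), Br₂/Br⁻ the anode: E°cell = +1.19 − (+1.10) = +0.09 V, n = 4.
Overall: O₂(g) + 4 H⁺(aq) + 4 Br⁻(aq) → 2 H₂O(l) + 2 Br₂(l)
Q = 1 / (P(O₂)·[H⁺]^4·[Br⁻]^4); log Q = 5.330.
E = E° − (0.0592/n) log Q = +0.09 − (0.0592/4)(5.330) = +0.011 V.

+0.011 V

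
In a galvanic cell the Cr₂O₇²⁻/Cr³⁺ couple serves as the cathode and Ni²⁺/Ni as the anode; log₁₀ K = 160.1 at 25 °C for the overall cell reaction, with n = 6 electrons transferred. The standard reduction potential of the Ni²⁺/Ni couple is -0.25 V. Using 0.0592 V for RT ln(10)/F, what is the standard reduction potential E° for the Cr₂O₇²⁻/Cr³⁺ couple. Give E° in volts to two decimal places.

+1.33 V

E°cell = (0.0592/n)·log K = (0.0592/6)(160.1) = +1.580 V.
Since Cr₂O₇²⁻/Cr³⁺ is the cathode and Ni²⁺/Ni the anode, E°cell = E°(Cr₂O₇²⁻/Cr³⁺) − E°(Ni²⁺/Ni).
So E°(Cr₂O₇²⁻/Cr³⁺) = E°cell + E°(Ni²⁺/Ni) = +1.580 + (-0.25) = +1.33 V.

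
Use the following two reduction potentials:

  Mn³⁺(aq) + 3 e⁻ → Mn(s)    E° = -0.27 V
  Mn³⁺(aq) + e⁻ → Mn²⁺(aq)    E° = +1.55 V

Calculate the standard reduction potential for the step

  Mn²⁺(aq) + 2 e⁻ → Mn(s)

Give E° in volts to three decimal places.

-1.180 V

Sequential free energies add, so n₃E°₃ = n₁E°₁ + n₂E°₂.
With n₃ = 3, and the known step contributing 1×(+1.55) V, the unknown satisfies 2·E° = 3×(-0.27) − 1×(+1.55) = -2.360.
E° = -2.360 / 2 = -1.180 V.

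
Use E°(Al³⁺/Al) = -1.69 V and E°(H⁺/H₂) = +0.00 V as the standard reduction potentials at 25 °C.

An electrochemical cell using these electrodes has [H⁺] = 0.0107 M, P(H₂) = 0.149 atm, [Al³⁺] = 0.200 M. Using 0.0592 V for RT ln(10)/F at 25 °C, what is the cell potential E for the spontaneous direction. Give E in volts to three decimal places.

H⁺/H₂ is the cathode (higher E°), Al³⁺/Al the anode: E°cell = +0.00 − (-1.69) = +1.69 V, n = 6.
Overall: 6 H⁺(aq) + 2 Al(s) → 3 H₂(g) + 2 Al³⁺(aq)
Q = P(H₂)^3·[Al³⁺]^2 / ([H⁺]^6); log Q = 7.945.
E = E° − (0.0592/n) log Q = +1.69 − (0.0592/6)(7.945) = +1.612 V.

+1.612 V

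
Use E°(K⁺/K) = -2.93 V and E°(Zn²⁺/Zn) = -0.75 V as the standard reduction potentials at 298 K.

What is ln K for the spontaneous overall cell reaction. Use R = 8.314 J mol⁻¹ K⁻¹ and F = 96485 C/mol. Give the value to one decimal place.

169.8

Cathode: Zn²⁺/Zn; anode: K⁺/K. E°cell = (-0.75) − (-2.93) = +2.18 V, with n = 2.
ΔG° = −nFE° = −RT ln K, so ln K = nFE°/(RT) = (2)(96485)(+2.18) / ((8.314)(298)) = 169.793.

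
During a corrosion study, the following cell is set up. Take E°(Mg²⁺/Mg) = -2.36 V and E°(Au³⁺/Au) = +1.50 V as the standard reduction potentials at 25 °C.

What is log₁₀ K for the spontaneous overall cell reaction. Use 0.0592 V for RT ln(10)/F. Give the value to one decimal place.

391.2

Cathode: Au³⁺/Au; anode: Mg²⁺/Mg. E°cell = +3.86 V, n = 6.
log K = nE°cell / 0.0592 = (6)(+3.86) / 0.0592 = 391.2.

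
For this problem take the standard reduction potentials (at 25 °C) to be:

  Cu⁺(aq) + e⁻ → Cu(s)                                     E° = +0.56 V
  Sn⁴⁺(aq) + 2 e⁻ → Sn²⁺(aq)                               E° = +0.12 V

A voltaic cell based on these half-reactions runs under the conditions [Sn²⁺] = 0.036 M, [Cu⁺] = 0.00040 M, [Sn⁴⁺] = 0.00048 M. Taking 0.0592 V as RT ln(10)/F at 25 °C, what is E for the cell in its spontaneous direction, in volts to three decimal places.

Cu⁺/Cu is the cathode (higher E°), Sn⁴⁺/Sn²⁺ the anode: E°cell = +0.56 − (+0.12) = +0.44 V, n = 2.
Overall: 2 Cu⁺(aq) + Sn²⁺(aq) → 2 Cu(s) + Sn⁴⁺(aq)
Q = [Sn⁴⁺] / ([Cu⁺]^2·[Sn²⁺]); log Q = 4.921.
E = E° − (0.0592/n) log Q = +0.44 − (0.0592/2)(4.921) = +0.294 V.

+0.294 V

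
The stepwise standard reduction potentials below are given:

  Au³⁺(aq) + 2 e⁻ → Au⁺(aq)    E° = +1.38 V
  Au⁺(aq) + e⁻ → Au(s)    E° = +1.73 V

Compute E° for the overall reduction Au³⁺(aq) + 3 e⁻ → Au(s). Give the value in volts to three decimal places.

+1.497 V

Standard free energies of sequential steps add: ΔG°₃ = ΔG°₁ + ΔG°₂, so n₃E°₃ = n₁E°₁ + n₂E°₂.
E°₃ = (2×+1.38 + 1×+1.73) / 3 = (+4.490) / 3 = +1.497 V.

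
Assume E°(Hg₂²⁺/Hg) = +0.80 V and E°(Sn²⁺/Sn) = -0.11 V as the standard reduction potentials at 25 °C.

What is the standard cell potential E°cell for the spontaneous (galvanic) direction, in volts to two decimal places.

+0.91 V

The Hg₂²⁺/Hg couple has the higher reduction potential, so it is the cathode; Sn²⁺/Sn is oxidised at the anode.
E°cell = E°(cathode) − E°(anode) = (+0.80) − (-0.11) = +0.91 V.
Since E°cell > 0, the reaction is spontaneous under standard conditions.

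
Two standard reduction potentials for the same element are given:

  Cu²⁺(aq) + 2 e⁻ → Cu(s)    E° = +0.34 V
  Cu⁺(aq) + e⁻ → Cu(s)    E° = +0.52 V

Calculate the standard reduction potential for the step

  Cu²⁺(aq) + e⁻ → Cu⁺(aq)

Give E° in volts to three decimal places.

+0.160 V

Sequential free energies add, so n₃E°₃ = n₁E°₁ + n₂E°₂.
With n₃ = 2, and the known step contributing 1×(+0.52) V, the unknown satisfies 1·E° = 2×(+0.34) − 1×(+0.52) = +0.160.
E° = +0.160 / 1 = +0.160 V.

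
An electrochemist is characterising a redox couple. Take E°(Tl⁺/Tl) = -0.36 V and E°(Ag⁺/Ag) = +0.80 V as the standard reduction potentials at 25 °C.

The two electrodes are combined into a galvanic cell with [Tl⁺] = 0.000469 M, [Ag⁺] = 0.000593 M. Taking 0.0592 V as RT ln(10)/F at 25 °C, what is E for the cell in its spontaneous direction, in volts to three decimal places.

+1.166 V

Ag⁺/Ag is the cathode (higher E°), Tl⁺/Tl the anode: E°cell = +0.80 − (-0.36) = +1.16 V, n = 1.
Overall: Ag⁺(aq) + Tl(s) → Ag(s) + Tl⁺(aq)
Q = [Tl⁺] / ([Ag⁺]); log Q = -0.102.
E = E° − (0.0592/n) log Q = +1.16 − (0.0592/1)(-0.102) = +1.166 V.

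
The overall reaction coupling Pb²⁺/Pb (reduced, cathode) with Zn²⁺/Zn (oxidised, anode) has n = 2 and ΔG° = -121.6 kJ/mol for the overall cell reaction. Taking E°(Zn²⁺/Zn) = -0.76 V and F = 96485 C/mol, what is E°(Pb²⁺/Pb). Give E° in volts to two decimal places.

E°cell = −ΔG°/(nF) = −(-121.6×10³)/((2)(96485)) = +0.630 V.
Since Pb²⁺/Pb is the cathode and Zn²⁺/Zn the anode, E°cell = E°(Pb²⁺/Pb) − E°(Zn²⁺/Zn).
So E°(Pb²⁺/Pb) = E°cell + E°(Zn²⁺/Zn) = +0.630 + (-0.76) = -0.13 V.

-0.13 V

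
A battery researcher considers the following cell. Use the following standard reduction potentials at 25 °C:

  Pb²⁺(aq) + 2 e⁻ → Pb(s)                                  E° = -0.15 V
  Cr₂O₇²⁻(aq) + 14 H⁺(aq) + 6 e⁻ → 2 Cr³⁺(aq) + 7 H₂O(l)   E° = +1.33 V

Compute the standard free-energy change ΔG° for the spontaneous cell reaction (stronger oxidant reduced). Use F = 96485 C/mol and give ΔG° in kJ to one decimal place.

-856.8 kJ

Cr₂O₇²⁻/Cr³⁺ (E° = +1.33 V) is the cathode; Pb²⁺/Pb (E° = -0.15 V) is the anode, so E°cell = +1.48 V.
Balancing electrons gives n = 6 (lcm of 6 and 2).
ΔG° = −nFE° = −(6)(96485)(+1.48) = -856,787 J = -856.8 kJ.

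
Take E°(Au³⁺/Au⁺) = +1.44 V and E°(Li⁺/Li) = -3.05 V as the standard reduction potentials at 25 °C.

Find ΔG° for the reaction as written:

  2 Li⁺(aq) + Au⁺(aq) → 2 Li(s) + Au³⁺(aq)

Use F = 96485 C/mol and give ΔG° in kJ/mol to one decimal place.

+866.4 kJ/mol

As written, Li⁺/Li is reduced (cathode) and Au³⁺/Au⁺ is oxidised (anode), so E°cell = (-3.05) − (+1.44) = -4.49 V.
Balancing electrons gives n = 2.
ΔG° = −nFE° = −(2)(96485)(-4.49) = 866,435 J = +866.4 kJ/mol.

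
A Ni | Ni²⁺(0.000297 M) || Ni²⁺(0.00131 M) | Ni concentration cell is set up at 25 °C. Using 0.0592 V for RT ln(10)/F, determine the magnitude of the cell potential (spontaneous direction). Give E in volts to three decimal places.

+0.019 V

For a concentration cell E°cell = 0. The 0.00131 M side is the cathode (reduction is favoured where [Ni²⁺] is higher).
With n = 2, E = −(0.0592/2) log([Ni²⁺]ₐₙ/[Ni²⁺]꜀ₐₜ) = −(0.0592/2) log(0.000297/0.00131) = −(0.0592/2)(-0.645) = +0.019 V.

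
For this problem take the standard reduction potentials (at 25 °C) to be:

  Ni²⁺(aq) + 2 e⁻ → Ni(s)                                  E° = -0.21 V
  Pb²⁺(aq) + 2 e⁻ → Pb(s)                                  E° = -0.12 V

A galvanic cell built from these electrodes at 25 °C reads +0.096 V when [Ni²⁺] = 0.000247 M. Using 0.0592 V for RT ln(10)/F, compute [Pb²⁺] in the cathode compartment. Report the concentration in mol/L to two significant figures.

Pb²⁺/Pb is the cathode, Ni²⁺/Ni the anode: E°cell = +0.09 V, n = 2.
Overall reaction: Pb²⁺(aq) + Ni(s) → Pb(s) + Ni²⁺(aq); Q = [Ni²⁺]^1/[Pb²⁺]^1.
From E = E° − (0.0592/n) log Q: log Q = (E° − E)·n/0.0592 = (+0.09 − (+0.096))·2/0.0592 = -0.2027.
So 1·log[Pb²⁺] = 1·log(0.000247) − log Q = -3.6073 − (-0.2027) = -3.4046; [Pb²⁺] = 10^(-3.4046) ≈ 0.00039 M.

0.00039 M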